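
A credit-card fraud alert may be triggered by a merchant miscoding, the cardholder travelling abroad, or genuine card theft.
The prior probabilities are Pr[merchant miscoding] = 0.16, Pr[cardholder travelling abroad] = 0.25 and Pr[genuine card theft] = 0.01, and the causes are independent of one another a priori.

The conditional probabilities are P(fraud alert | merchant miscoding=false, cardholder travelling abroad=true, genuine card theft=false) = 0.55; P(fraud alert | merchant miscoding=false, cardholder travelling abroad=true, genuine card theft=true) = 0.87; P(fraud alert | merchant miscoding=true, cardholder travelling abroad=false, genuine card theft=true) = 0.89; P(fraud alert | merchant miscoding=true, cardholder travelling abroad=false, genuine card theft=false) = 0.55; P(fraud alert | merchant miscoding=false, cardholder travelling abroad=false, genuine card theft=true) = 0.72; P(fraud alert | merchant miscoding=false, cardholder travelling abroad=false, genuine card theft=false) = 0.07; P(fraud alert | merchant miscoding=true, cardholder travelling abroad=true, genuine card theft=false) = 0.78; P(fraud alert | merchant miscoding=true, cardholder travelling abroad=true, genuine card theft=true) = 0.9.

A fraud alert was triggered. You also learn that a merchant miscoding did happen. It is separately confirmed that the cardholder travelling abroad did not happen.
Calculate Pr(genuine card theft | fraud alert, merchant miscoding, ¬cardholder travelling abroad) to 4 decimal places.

Pr(genuine card theft | fraud alert, merchant miscoding, ¬cardholder travelling abroad) ≈ 0.0161

Enumerate both values of genuine card theft and weight by the priors:
  P(fraud alert | merchant miscoding, ¬cardholder travelling abroad) = 0.55*0.99 + 0.89*0.01
        = 0.544500 + 0.008900 = 0.553400
Configurations with genuine card theft contribute 0.008900, so
  P(genuine card theft | fraud alert, merchant miscoding, ¬cardholder travelling abroad) = 0.008900 / 0.553400 ≈ 0.0161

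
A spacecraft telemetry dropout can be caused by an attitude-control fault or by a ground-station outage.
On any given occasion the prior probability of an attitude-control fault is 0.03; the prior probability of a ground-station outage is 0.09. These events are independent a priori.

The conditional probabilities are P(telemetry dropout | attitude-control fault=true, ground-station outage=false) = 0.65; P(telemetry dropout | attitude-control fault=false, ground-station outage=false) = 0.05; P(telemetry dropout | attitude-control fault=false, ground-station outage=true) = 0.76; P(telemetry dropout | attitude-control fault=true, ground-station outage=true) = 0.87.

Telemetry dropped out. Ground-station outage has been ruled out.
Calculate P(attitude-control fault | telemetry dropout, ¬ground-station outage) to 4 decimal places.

Enumerate both values of attitude-control fault and weight by the priors:
  P(telemetry dropout | ¬ground-station outage) = 0.05×0.97 + 0.65×0.03
        = 0.048500 + 0.019500 = 0.068000
The terms with attitude-control fault present sum to 0.019500, so
  P(attitude-control fault | telemetry dropout, ¬ground-station outage) = 0.019500 / 0.068000 ≈ 0.2868

P(attitude-control fault | telemetry dropout, ¬ground-station outage) ≈ 0.2868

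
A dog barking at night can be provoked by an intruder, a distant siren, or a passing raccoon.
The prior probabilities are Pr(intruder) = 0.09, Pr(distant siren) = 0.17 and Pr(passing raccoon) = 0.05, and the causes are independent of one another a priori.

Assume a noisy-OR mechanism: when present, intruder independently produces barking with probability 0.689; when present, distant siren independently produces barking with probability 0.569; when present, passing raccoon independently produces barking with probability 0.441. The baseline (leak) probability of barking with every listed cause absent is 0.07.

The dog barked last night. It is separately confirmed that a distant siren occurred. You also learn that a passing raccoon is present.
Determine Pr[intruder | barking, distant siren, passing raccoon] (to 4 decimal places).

Pr[intruder | barking, distant siren, passing raccoon] ≈ 0.1060

Under noisy-OR, P(barking | causes) = 1 − (1−0.07)·∏(1−qᵢ) over the active causes.
For the numerator, keep only intruder=true terms: 0.930316·0.09 = 0.083728
Denominator P(barking | distant siren, passing raccoon): 0.775936·0.91 + 0.930316·0.09 = 0.789830
P(intruder | barking, distant siren, passing raccoon) = 0.083728/0.789830 ≈ 0.1060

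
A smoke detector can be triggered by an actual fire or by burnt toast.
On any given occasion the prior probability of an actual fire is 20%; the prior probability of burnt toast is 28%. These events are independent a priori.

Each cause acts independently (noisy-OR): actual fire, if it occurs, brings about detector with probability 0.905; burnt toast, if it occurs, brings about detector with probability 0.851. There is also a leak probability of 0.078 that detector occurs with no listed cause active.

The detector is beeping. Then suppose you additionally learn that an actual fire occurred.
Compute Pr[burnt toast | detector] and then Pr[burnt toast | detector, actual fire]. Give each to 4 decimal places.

Pr[burnt toast | detector] ≈ 0.5850; Pr[burnt toast | detector, actual fire] ≈ 0.2961

Under noisy-OR, P(detector | causes) = 1 − (1−0.078)·∏(1−qᵢ) over the active causes.
Enumerate the 4 (actual fire, burnt toast) configurations and weight by the priors:
  P(detector) = 0.078·0.8·0.72 + 0.862622·0.8·0.28 + 0.91241·0.2·0.72 + 0.986949·0.2·0.28
        = 0.044928 + 0.193227 + 0.131387 + 0.055269 = 0.424811
The terms with burnt toast present sum to 0.248496, so
  P(burnt toast | detector) = 0.248496 / 0.424811 ≈ 0.5850

Now also conditioning on actual fire=true:
P(detector | actual fire) = 0.91241*0.72 + 0.986949*0.28 = 0.656935 + 0.276346 = 0.933281
The burnt toast-present share is 0.986949*0.28 = 0.276346.
Hence the posterior is 0.276346/0.933281 ≈ 0.2961.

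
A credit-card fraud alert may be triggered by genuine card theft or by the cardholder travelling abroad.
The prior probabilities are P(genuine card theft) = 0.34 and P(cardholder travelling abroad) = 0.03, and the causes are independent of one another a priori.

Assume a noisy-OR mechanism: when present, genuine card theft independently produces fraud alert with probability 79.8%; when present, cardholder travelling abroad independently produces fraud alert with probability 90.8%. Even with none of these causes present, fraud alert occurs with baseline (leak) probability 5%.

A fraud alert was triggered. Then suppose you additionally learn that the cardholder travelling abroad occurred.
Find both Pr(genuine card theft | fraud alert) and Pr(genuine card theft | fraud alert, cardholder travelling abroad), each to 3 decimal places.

Under noisy-OR, P(fraud alert | causes) = 1 − (1−0.05)·∏(1−qᵢ) over the active causes.
P(fraud alert) = 0.05·0.66·0.97 + 0.9126·0.66·0.03 + 0.8081·0.34·0.97 + 0.982345·0.34·0.03 = 0.032010 + 0.018069 + 0.266511 + 0.010020 = 0.326610
The genuine card theft-present share is 0.266511 + 0.010020 = 0.276531.
So P(genuine card theft | fraud alert) = 0.276531/0.326610 ≈ 0.847.

Now condition on the additional information:
For the numerator, keep only genuine card theft=true terms: 0.982345·0.34 = 0.333997
Normalizer over all consistent configurations: 0.9126·0.66 + 0.982345·0.34 = 0.936313
P(genuine card theft | fraud alert, cardholder travelling abroad) = 0.333997/0.936313 ≈ 0.357

Pr(genuine card theft | fraud alert) ≈ 0.847; Pr(genuine card theft | fraud alert, cardholder travelling abroad) ≈ 0.357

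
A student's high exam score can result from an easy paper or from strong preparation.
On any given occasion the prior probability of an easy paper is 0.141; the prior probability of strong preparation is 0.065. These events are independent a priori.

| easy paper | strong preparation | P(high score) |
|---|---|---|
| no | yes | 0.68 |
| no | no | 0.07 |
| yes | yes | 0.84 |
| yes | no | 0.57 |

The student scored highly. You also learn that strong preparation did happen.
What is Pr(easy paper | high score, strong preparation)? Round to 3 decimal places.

Pr(easy paper | high score, strong preparation) ≈ 0.169

P(high score | strong preparation) = 0.68×0.859 + 0.84×0.141 = 0.584120 + 0.118440 = 0.702560
Of this, 0.118440 comes from 0.84×0.141 (the easy paper=true cases).
P(easy paper | high score, strong preparation) = 0.118440 / 0.702560 ≈ 0.169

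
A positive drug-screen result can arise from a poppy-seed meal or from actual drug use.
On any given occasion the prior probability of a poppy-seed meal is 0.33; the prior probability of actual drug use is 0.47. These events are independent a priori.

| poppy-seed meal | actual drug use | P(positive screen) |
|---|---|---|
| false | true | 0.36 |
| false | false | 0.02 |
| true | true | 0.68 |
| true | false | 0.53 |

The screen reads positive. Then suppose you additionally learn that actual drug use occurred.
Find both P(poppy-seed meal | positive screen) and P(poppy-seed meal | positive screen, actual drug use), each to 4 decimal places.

P(poppy-seed meal | positive screen) ≈ 0.6219; P(poppy-seed meal | positive screen, actual drug use) ≈ 0.4820

By total probability over the 4 (poppy-seed meal, actual drug use) configurations:
  P(positive screen) = 0.02·0.67·0.53 + 0.36·0.67·0.47 + 0.53·0.33·0.53 + 0.68·0.33·0.47
        = 0.007102 + 0.113364 + 0.092697 + 0.105468 = 0.318631
Configurations with poppy-seed meal contribute 0.198165, so
  P(poppy-seed meal | positive screen) = 0.198165 / 0.318631 ≈ 0.6219

Now condition on the additional information:
By total probability over both values of poppy-seed meal:
  P(positive screen | actual drug use) = 0.36*0.67 + 0.68*0.33
        = 0.241200 + 0.224400 = 0.465600
Keeping only the poppy-seed meal-present terms gives 0.224400, so
  P(poppy-seed meal | positive screen, actual drug use) = 0.224400 / 0.465600 ≈ 0.4820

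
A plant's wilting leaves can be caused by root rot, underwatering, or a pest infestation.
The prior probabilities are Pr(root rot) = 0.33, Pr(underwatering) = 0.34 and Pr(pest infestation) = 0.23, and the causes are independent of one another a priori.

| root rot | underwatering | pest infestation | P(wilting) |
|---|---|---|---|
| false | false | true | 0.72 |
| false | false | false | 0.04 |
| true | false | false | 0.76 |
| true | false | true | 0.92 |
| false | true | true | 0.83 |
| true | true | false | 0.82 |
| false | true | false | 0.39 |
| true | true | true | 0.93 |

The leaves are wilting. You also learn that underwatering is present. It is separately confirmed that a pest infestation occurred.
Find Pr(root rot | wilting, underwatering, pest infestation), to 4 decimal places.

Pr(root rot | wilting, underwatering, pest infestation) ≈ 0.3556

Sum P(wilting|·) weighted by the priors over both values of root rot:
  P(wilting | underwatering, pest infestation) = 0.83·0.67 + 0.93·0.33
        = 0.556100 + 0.306900 = 0.863000
Configurations with root rot contribute 0.306900, so
  P(root rot | wilting, underwatering, pest infestation) = 0.306900 / 0.863000 ≈ 0.3556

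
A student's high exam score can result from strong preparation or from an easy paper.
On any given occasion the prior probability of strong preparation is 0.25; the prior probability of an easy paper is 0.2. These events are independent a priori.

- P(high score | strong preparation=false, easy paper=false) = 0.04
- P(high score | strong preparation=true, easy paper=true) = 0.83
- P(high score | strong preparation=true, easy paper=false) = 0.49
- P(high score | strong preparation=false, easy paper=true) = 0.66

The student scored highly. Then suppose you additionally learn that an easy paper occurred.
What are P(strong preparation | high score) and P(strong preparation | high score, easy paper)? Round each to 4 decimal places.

P(high score) = 0.04×0.75×0.8 + 0.66×0.75×0.2 + 0.49×0.25×0.8 + 0.83×0.25×0.2 = 0.024000 + 0.099000 + 0.098000 + 0.041500 = 0.262500
Of this, 0.139500 comes from 0.098000 + 0.041500 (the strong preparation=true cases).
Hence the posterior is 0.139500/0.262500 ≈ 0.5314.

With the extra evidence:
For the numerator, keep only strong preparation=true terms: 0.83*0.25 = 0.207500
The normalizing constant is 0.66*0.75 + 0.83*0.25 = 0.702500
Posterior = 0.207500 / 0.702500 ≈ 0.2954
This is intercausal reasoning (explaining away): once easy paper accounts for the high score, strong preparation becomes less likely.

P(strong preparation | high score) ≈ 0.5314; P(strong preparation | high score, easy paper) ≈ 0.2954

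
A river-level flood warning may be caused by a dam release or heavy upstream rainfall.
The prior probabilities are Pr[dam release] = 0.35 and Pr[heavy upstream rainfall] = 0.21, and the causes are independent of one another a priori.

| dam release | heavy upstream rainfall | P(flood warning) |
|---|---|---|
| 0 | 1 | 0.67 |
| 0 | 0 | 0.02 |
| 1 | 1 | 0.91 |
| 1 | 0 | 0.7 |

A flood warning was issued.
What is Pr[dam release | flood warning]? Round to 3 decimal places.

Enumerate the 4 (dam release, heavy upstream rainfall) configurations and weight by the priors:
  P(flood warning) = 0.02·0.65·0.79 + 0.67·0.65·0.21 + 0.7·0.35·0.79 + 0.91·0.35·0.21
        = 0.010270 + 0.091455 + 0.193550 + 0.066885 = 0.362160
Keeping only the dam release-present terms gives 0.260435, so
  P(dam release | flood warning) = 0.260435 / 0.362160 ≈ 0.719

Pr[dam release | flood warning] ≈ 0.719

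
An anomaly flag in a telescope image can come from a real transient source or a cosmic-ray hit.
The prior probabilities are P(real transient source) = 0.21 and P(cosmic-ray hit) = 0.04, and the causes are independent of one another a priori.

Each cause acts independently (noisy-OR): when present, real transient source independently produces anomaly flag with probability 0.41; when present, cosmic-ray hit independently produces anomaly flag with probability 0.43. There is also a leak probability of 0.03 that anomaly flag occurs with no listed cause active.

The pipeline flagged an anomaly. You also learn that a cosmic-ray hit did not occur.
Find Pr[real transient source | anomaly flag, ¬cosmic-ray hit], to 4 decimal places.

Pr[real transient source | anomaly flag, ¬cosmic-ray hit] ≈ 0.7912

Under noisy-OR, P(anomaly flag | causes) = 1 − (1−0.03)·∏(1−qᵢ) over the active causes.
P(anomaly flag | ¬cosmic-ray hit) = 0.03·0.79 + 0.4277·0.21 = 0.023700 + 0.089817 = 0.113517
The real transient source-present share is 0.4277·0.21 = 0.089817.
So P(real transient source | anomaly flag, ¬cosmic-ray hit) = 0.089817/0.113517 ≈ 0.7912.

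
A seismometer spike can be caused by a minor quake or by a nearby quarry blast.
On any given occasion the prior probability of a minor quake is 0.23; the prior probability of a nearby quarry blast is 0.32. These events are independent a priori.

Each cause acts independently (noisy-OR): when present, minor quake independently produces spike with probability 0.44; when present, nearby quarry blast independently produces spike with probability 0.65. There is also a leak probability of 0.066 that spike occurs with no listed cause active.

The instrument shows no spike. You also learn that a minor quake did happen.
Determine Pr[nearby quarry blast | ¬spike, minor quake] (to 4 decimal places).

Pr[nearby quarry blast | ¬spike, minor quake] ≈ 0.1414

Under noisy-OR, P(spike | causes) = 1 − (1−0.066)·∏(1−qᵢ) over the active causes.
For the numerator, keep only nearby quarry blast=true terms: 0.183064*0.32 = 0.058580
Normalizer over all consistent configurations: 0.52304*0.68 + 0.183064*0.32 = 0.414247
P(nearby quarry blast | ¬spike, minor quake) = 0.058580/0.414247 ≈ 0.1414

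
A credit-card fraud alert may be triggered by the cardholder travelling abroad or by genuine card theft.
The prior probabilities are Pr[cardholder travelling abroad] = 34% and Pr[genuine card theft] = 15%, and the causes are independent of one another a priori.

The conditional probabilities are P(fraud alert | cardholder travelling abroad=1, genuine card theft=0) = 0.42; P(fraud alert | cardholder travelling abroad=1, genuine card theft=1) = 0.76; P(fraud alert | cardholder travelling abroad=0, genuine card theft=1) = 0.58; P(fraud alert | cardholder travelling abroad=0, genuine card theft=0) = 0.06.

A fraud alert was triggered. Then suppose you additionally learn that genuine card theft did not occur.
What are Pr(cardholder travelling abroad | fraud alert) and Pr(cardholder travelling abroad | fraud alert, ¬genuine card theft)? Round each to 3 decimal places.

Enumerate the 4 (cardholder travelling abroad, genuine card theft) configurations and weight by the priors:
  P(fraud alert) = 0.06·0.66·0.85 + 0.58·0.66·0.15 + 0.42·0.34·0.85 + 0.76·0.34·0.15
        = 0.033660 + 0.057420 + 0.121380 + 0.038760 = 0.251220
Configurations with cardholder travelling abroad contribute 0.160140, so
  P(cardholder travelling abroad | fraud alert) = 0.160140 / 0.251220 ≈ 0.637

Now also conditioning on genuine card theft≠true:
Numerator (weight on configurations with cardholder travelling abroad): 0.42*0.34 = 0.142800
Normalizer over all consistent configurations: 0.06*0.66 + 0.42*0.34 = 0.182400
P(cardholder travelling abroad | fraud alert, ¬genuine card theft) = 0.142800/0.182400 ≈ 0.783
With genuine card theft excluded, cardholder travelling abroad must carry more of the explanatory weight for the fraud alert.

Pr(cardholder travelling abroad | fraud alert) ≈ 0.637; Pr(cardholder travelling abroad | fraud alert, ¬genuine card theft) ≈ 0.783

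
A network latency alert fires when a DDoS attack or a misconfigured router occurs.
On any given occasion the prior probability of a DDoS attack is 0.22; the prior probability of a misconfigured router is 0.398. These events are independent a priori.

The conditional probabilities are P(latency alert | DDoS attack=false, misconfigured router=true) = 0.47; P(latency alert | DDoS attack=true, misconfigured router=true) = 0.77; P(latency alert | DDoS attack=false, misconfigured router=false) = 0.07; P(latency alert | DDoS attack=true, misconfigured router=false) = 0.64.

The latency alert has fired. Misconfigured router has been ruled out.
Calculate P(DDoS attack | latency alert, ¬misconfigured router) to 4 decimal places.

P(DDoS attack | latency alert, ¬misconfigured router) ≈ 0.7206

Weight on DDoS attack=true, given the evidence: 0.64×0.22 = 0.140800
Denominator P(latency alert | ¬misconfigured router): 0.07×0.78 + 0.64×0.22 = 0.195400
P(DDoS attack | latency alert, ¬misconfigured router) = 0.140800/0.195400 ≈ 0.7206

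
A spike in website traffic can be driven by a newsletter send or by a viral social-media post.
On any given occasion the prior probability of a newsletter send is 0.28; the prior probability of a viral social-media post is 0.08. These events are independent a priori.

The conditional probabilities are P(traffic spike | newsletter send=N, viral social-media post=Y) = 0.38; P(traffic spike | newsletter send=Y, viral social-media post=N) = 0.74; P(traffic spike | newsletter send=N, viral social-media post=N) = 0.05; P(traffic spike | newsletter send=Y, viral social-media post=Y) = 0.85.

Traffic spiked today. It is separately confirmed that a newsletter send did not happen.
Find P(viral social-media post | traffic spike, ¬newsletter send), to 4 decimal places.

P(traffic spike | ¬newsletter send) = 0.05×0.92 + 0.38×0.08 = 0.046000 + 0.030400 = 0.076400
Of this, 0.030400 comes from 0.38×0.08 (the viral social-media post=true cases).
P(viral social-media post | traffic spike, ¬newsletter send) = 0.030400 / 0.076400 ≈ 0.3979

P(viral social-media post | traffic spike, ¬newsletter send) ≈ 0.3979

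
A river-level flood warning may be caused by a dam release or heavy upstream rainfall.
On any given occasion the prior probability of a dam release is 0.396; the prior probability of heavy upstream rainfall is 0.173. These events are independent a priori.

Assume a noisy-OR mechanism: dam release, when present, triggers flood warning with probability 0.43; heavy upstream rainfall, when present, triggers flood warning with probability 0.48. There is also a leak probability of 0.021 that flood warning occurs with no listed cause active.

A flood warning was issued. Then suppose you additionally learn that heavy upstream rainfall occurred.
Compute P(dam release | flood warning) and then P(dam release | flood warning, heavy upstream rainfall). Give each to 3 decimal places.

Under noisy-OR, P(flood warning | causes) = 1 − (1−0.021)·∏(1−qᵢ) over the active causes.
For the numerator, keep only dam release=true terms: 0.144742 + 0.048629 = 0.193371
The normalizing constant is 0.021×0.604×0.827 + 0.49092×0.604×0.173 + 0.44197×0.396×0.827 + 0.709824×0.396×0.173 = 0.255158
Posterior = 0.193371 / 0.255158 ≈ 0.758

With the extra evidence:
Weight on dam release=true, given the evidence: 0.709824*0.396 = 0.281090
The normalizing constant is 0.49092*0.604 + 0.709824*0.396 = 0.577606
P(dam release | flood warning, heavy upstream rainfall) = 0.281090/0.577606 ≈ 0.487
Conditioning on heavy upstream rainfall lowers the posterior on dam release: the classic explaining-away effect in a common-effect structure.

P(dam release | flood warning) ≈ 0.758; P(dam release | flood warning, heavy upstream rainfall) ≈ 0.487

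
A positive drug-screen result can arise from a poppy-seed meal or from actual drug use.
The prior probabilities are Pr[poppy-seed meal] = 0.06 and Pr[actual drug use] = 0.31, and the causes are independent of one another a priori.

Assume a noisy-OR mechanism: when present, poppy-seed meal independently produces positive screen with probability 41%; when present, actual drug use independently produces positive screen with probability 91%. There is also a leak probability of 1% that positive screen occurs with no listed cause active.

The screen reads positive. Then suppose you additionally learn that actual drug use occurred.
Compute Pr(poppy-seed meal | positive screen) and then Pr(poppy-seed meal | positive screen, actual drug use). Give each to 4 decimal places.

Pr(poppy-seed meal | positive screen) ≈ 0.1136; Pr(poppy-seed meal | positive screen, actual drug use) ≈ 0.0623

Under noisy-OR, P(positive screen | causes) = 1 − (1−0.01)·∏(1−qᵢ) over the active causes.
Sum P(positive screen|·) weighted by the priors over the 4 (poppy-seed meal, actual drug use) configurations:
  P(positive screen) = 0.01*0.94*0.69 + 0.9109*0.94*0.31 + 0.4159*0.06*0.69 + 0.947431*0.06*0.31
        = 0.006486 + 0.265436 + 0.017218 + 0.017622 = 0.306762
The terms with poppy-seed meal present sum to 0.034840, so
  P(poppy-seed meal | positive screen) = 0.034840 / 0.306762 ≈ 0.1136

Now also conditioning on actual drug use=true:
P(positive screen | actual drug use) = 0.9109×0.94 + 0.947431×0.06 = 0.856246 + 0.056846 = 0.913092
Restricting to configurations with poppy-seed meal present: 0.947431×0.06 = 0.056846.
Hence the posterior is 0.056846/0.913092 ≈ 0.0623.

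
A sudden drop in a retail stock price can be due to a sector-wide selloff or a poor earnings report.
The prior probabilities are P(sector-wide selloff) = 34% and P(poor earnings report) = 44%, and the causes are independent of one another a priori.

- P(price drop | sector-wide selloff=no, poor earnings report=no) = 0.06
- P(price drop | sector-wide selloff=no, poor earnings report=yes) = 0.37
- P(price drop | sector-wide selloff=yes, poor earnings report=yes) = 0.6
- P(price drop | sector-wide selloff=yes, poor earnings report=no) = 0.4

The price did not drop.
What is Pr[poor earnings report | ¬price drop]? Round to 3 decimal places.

Pr[poor earnings report | ¬price drop] ≈ 0.345

P(¬price drop) = 0.94·0.66·0.56 + 0.63·0.66·0.44 + 0.6·0.34·0.56 + 0.4·0.34·0.44 = 0.347424 + 0.182952 + 0.114240 + 0.059840 = 0.704456
The poor earnings report-present share is 0.182952 + 0.059840 = 0.242792.
Hence the posterior is 0.242792/0.704456 ≈ 0.345.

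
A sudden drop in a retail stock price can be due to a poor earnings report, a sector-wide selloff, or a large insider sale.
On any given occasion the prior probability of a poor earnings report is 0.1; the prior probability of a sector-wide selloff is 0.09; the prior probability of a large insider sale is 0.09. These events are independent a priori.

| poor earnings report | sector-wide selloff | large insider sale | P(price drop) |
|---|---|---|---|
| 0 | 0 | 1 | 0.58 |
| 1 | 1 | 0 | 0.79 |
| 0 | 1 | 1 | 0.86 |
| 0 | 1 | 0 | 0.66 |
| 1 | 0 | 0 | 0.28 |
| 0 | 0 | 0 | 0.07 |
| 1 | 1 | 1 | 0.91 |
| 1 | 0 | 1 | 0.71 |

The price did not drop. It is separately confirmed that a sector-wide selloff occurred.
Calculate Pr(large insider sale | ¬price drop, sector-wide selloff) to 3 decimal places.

Pr(large insider sale | ¬price drop, sector-wide selloff) ≈ 0.039

Sum P(¬price drop|·) weighted by the priors over the 4 (poor earnings report, large insider sale) configurations:
  P(¬price drop | sector-wide selloff) = 0.34×0.9×0.91 + 0.14×0.9×0.09 + 0.21×0.1×0.91 + 0.09×0.1×0.09
        = 0.278460 + 0.011340 + 0.019110 + 0.000810 = 0.309720
Configurations with large insider sale contribute 0.012150, so
  P(large insider sale | ¬price drop, sector-wide selloff) = 0.012150 / 0.309720 ≈ 0.039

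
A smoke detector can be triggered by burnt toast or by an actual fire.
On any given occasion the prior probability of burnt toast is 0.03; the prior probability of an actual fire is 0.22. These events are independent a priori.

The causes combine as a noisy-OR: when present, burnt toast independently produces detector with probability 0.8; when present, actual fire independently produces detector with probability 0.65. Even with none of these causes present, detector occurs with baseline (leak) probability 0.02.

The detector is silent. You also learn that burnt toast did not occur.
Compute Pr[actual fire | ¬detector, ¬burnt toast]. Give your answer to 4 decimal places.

Under noisy-OR, P(detector | causes) = 1 − (1−0.02)·∏(1−qᵢ) over the active causes.
P(¬detector | ¬burnt toast) = 0.98*0.78 + 0.343*0.22 = 0.764400 + 0.075460 = 0.839860
Of this, 0.075460 comes from 0.343*0.22 (the actual fire=true cases).
So P(actual fire | ¬detector, ¬burnt toast) = 0.075460/0.839860 ≈ 0.0898.

Pr[actual fire | ¬detector, ¬burnt toast] ≈ 0.0898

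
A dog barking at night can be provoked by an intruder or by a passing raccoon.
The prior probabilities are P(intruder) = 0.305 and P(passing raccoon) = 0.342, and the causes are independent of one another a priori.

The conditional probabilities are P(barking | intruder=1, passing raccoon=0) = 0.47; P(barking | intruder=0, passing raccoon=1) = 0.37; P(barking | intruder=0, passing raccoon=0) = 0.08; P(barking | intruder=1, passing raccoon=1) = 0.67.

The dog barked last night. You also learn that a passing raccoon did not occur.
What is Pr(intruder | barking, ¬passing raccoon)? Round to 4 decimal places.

Pr(intruder | barking, ¬passing raccoon) ≈ 0.7205

Weight on intruder=true, given the evidence: 0.47×0.305 = 0.143350
The normalizing constant is 0.08×0.695 + 0.47×0.305 = 0.198950
Posterior = 0.143350 / 0.198950 ≈ 0.7205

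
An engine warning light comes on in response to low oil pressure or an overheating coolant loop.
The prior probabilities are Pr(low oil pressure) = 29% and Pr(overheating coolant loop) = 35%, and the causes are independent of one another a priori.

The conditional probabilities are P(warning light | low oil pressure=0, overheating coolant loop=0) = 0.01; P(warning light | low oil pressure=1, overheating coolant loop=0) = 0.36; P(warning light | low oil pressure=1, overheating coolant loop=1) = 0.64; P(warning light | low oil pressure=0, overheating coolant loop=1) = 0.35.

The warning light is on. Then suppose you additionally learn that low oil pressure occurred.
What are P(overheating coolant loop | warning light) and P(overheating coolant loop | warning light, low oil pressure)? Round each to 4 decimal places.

P(overheating coolant loop | warning light) ≈ 0.6770; P(overheating coolant loop | warning light, low oil pressure) ≈ 0.4891

Enumerate the 4 (low oil pressure, overheating coolant loop) configurations and weight by the priors:
  P(warning light) = 0.01·0.71·0.65 + 0.35·0.71·0.35 + 0.36·0.29·0.65 + 0.64·0.29·0.35
        = 0.004615 + 0.086975 + 0.067860 + 0.064960 = 0.224410
The terms with overheating coolant loop present sum to 0.151935, so
  P(overheating coolant loop | warning light) = 0.151935 / 0.224410 ≈ 0.6770

Now condition on the additional information:
Enumerate both values of overheating coolant loop and weight by the priors:
  P(warning light | low oil pressure) = 0.36·0.65 + 0.64·0.35
        = 0.234000 + 0.224000 = 0.458000
The terms with overheating coolant loop present sum to 0.224000, so
  P(overheating coolant loop | warning light, low oil pressure) = 0.224000 / 0.458000 ≈ 0.4891
Conditioning on low oil pressure lowers the posterior on overheating coolant loop: the classic explaining-away effect in a common-effect structure.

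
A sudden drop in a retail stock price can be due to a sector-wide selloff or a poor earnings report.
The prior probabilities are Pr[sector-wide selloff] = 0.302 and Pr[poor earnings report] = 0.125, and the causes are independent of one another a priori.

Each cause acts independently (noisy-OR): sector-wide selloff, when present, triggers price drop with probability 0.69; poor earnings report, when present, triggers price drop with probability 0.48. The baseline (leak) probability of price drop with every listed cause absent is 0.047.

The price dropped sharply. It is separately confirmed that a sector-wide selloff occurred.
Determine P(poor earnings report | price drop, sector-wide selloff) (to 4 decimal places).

P(poor earnings report | price drop, sector-wide selloff) ≈ 0.1465

Under noisy-OR, P(price drop | causes) = 1 − (1−0.047)·∏(1−qᵢ) over the active causes.
Enumerate both values of poor earnings report and weight by the priors:
  P(price drop | sector-wide selloff) = 0.70457*0.875 + 0.846376*0.125
        = 0.616499 + 0.105797 = 0.722296
The terms with poor earnings report present sum to 0.105797, so
  P(poor earnings report | price drop, sector-wide selloff) = 0.105797 / 0.722296 ≈ 0.1465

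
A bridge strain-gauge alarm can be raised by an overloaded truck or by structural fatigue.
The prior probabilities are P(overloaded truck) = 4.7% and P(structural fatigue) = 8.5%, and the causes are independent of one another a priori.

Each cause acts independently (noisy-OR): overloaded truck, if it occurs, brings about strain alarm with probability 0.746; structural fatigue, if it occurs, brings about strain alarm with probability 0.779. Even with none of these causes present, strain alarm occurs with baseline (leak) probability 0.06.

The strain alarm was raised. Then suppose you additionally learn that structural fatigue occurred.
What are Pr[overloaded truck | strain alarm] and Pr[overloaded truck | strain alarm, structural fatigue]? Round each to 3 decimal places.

Pr[overloaded truck | strain alarm] ≈ 0.239; Pr[overloaded truck | strain alarm, structural fatigue] ≈ 0.056

Under noisy-OR, P(strain alarm | causes) = 1 − (1−0.06)·∏(1−qᵢ) over the active causes.
Enumerate the 4 (overloaded truck, structural fatigue) configurations and weight by the priors:
  P(strain alarm) = 0.06·0.953·0.915 + 0.79226·0.953·0.085 + 0.76124·0.047·0.915 + 0.947234·0.047·0.085
        = 0.052320 + 0.064177 + 0.032737 + 0.003784 = 0.153018
The terms with overloaded truck present sum to 0.036521, so
  P(overloaded truck | strain alarm) = 0.036521 / 0.153018 ≈ 0.239

Now also conditioning on structural fatigue=true:
P(strain alarm | structural fatigue) = 0.79226×0.953 + 0.947234×0.047 = 0.755024 + 0.044520 = 0.799544
Restricting to configurations with overloaded truck present: 0.947234×0.047 = 0.044520.
Hence the posterior is 0.044520/0.799544 ≈ 0.056.
This is intercausal reasoning (explaining away): once structural fatigue accounts for the strain alarm, overloaded truck becomes less likely.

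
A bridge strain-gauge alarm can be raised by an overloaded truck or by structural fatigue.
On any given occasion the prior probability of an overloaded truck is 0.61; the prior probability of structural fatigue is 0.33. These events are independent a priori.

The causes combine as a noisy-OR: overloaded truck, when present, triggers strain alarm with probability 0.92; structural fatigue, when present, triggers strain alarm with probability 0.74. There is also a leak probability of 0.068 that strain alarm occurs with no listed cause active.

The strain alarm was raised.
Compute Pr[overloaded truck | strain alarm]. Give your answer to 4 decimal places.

Pr[overloaded truck | strain alarm] ≈ 0.8331

Under noisy-OR, P(strain alarm | causes) = 1 − (1−0.068)·∏(1−qᵢ) over the active causes.
Sum P(strain alarm|·) weighted by the priors over the 4 (overloaded truck, structural fatigue) configurations:
  P(strain alarm) = 0.068*0.39*0.67 + 0.75768*0.39*0.33 + 0.92544*0.61*0.67 + 0.980614*0.61*0.33
        = 0.017768 + 0.097513 + 0.378227 + 0.197398 = 0.690906
Keeping only the overloaded truck-present terms gives 0.575625, so
  P(overloaded truck | strain alarm) = 0.575625 / 0.690906 ≈ 0.8331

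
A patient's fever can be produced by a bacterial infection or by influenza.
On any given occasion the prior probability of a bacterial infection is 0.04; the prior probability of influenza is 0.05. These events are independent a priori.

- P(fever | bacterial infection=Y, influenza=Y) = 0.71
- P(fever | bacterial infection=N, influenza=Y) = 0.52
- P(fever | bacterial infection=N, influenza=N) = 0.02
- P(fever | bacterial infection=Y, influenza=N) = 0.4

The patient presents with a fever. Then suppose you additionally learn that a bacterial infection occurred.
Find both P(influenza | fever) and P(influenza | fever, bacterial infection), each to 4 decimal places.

By total probability over the 4 (bacterial infection, influenza) configurations:
  P(fever) = 0.02×0.96×0.95 + 0.52×0.96×0.05 + 0.4×0.04×0.95 + 0.71×0.04×0.05
        = 0.018240 + 0.024960 + 0.015200 + 0.001420 = 0.059820
Configurations with influenza contribute 0.026380, so
  P(influenza | fever) = 0.026380 / 0.059820 ≈ 0.4410

Now also conditioning on bacterial infection=true:
P(fever | bacterial infection) = 0.4·0.95 + 0.71·0.05 = 0.380000 + 0.035500 = 0.415500
Restricting to configurations with influenza present: 0.71·0.05 = 0.035500.
Hence the posterior is 0.035500/0.415500 ≈ 0.0854.

P(influenza | fever) ≈ 0.4410; P(influenza | fever, bacterial infection) ≈ 0.0854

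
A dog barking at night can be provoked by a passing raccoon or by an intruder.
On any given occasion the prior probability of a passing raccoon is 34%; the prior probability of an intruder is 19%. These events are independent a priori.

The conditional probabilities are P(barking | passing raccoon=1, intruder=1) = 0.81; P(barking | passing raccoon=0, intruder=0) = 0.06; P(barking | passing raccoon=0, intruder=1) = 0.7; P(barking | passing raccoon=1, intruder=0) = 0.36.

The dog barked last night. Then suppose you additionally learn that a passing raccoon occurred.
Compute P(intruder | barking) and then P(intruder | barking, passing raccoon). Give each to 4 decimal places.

By total probability over the 4 (passing raccoon, intruder) configurations:
  P(barking) = 0.06*0.66*0.81 + 0.7*0.66*0.19 + 0.36*0.34*0.81 + 0.81*0.34*0.19
        = 0.032076 + 0.087780 + 0.099144 + 0.052326 = 0.271326
Configurations with intruder contribute 0.140106, so
  P(intruder | barking) = 0.140106 / 0.271326 ≈ 0.5164

Now also conditioning on passing raccoon=true:
P(barking | passing raccoon) = 0.36*0.81 + 0.81*0.19 = 0.291600 + 0.153900 = 0.445500
The intruder-present share is 0.81*0.19 = 0.153900.
Hence the posterior is 0.153900/0.445500 ≈ 0.3455.
Conditioning on passing raccoon lowers the posterior on intruder: the classic explaining-away effect in a common-effect structure.

P(intruder | barking) ≈ 0.5164; P(intruder | barking, passing raccoon) ≈ 0.3455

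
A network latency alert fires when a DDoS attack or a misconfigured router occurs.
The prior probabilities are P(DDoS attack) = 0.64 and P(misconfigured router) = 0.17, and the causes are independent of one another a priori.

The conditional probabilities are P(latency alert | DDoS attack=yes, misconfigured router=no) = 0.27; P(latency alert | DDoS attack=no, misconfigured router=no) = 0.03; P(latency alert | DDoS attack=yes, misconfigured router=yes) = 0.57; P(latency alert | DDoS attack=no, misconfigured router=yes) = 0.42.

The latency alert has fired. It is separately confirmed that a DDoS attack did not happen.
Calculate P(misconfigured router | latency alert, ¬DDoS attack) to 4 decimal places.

Weight on misconfigured router=true, given the evidence: 0.42·0.17 = 0.071400
Denominator P(latency alert | ¬DDoS attack): 0.03·0.83 + 0.42·0.17 = 0.096300
P(misconfigured router | latency alert, ¬DDoS attack) = 0.071400/0.096300 ≈ 0.7414

P(misconfigured router | latency alert, ¬DDoS attack) ≈ 0.7414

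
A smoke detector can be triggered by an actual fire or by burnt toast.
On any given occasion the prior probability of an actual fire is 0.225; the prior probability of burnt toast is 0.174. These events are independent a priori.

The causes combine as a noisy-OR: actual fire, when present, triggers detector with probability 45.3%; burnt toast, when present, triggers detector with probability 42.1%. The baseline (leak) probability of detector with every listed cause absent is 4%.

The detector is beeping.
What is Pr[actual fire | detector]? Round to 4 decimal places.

Pr[actual fire | detector] ≈ 0.5746

Under noisy-OR, P(detector | causes) = 1 − (1−0.04)·∏(1−qᵢ) over the active causes.
P(detector) = 0.04*0.775*0.826 + 0.44416*0.775*0.174 + 0.47488*0.225*0.826 + 0.695956*0.225*0.174 = 0.025606 + 0.059895 + 0.088256 + 0.027247 = 0.201004
Restricting to configurations with actual fire present: 0.088256 + 0.027247 = 0.115503.
P(actual fire | detector) = 0.115503 / 0.201004 ≈ 0.5746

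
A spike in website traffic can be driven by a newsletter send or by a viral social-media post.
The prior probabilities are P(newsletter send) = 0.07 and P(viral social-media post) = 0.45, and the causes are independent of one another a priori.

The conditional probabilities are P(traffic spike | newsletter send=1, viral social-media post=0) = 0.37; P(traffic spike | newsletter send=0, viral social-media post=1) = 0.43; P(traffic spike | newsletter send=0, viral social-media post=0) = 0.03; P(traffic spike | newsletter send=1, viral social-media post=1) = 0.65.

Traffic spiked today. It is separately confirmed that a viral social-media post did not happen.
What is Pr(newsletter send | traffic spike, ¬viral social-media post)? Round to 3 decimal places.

By total probability over both values of newsletter send:
  P(traffic spike | ¬viral social-media post) = 0.03·0.93 + 0.37·0.07
        = 0.027900 + 0.025900 = 0.053800
Configurations with newsletter send contribute 0.025900, so
  P(newsletter send | traffic spike, ¬viral social-media post) = 0.025900 / 0.053800 ≈ 0.481

Pr(newsletter send | traffic spike, ¬viral social-media post) ≈ 0.481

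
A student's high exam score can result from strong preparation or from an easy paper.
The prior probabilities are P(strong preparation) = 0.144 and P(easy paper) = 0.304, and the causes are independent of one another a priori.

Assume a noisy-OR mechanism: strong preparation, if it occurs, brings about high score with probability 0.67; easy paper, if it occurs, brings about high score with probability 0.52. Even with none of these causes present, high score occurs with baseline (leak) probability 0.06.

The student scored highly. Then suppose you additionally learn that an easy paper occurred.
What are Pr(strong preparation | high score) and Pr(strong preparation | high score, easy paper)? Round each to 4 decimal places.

Pr(strong preparation | high score) ≈ 0.3734; Pr(strong preparation | high score, easy paper) ≈ 0.2069

Under noisy-OR, P(high score | causes) = 1 − (1−0.06)·∏(1−qᵢ) over the active causes.
P(high score) = 0.06*0.856*0.696 + 0.5488*0.856*0.304 + 0.6898*0.144*0.696 + 0.851104*0.144*0.304 = 0.035747 + 0.142811 + 0.069135 + 0.037258 = 0.284951
Of this, 0.106393 comes from 0.069135 + 0.037258 (the strong preparation=true cases).
P(strong preparation | high score) = 0.106393 / 0.284951 ≈ 0.3734

With the extra evidence:
P(high score | easy paper) = 0.5488×0.856 + 0.851104×0.144 = 0.469773 + 0.122559 = 0.592332
The strong preparation-present share is 0.851104×0.144 = 0.122559.
P(strong preparation | high score, easy paper) = 0.122559 / 0.592332 ≈ 0.2069
This is intercausal reasoning (explaining away): once easy paper accounts for the high score, strong preparation becomes less likely.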